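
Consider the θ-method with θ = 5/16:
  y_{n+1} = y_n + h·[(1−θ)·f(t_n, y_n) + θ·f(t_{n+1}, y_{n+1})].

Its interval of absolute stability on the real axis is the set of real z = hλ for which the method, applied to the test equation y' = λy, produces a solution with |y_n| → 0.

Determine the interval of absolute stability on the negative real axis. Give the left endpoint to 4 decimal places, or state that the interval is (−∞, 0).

(-5.3333, 0).

On y'=λy, z=hλ:
  y_{n+1} = y_n + z·[11/16·y_n + 5/16·y_{n+1}] ⇒ (1 − 5/16z)y_{n+1} = (1 + 11/16z)y_n
  Hence R(z) = (1 + 11/16z)/(1 − 5/16z).

Solve |R(x)|<1 on ℝ⁻.
x=-1.16: |R|=0.1486
R=−1: 1+11/16x = −1+5/16x ⇒ -3/8x=2 ⇒ x=2/(-3/8)=-5.3333
Confirm numerically:
  x=-4.826: |R|=0.92415 <1
  x=-4.280: |R|=0.83102 <1
  x=-3.355: |R|=0.63783 <1
  x=-5.392: |R|=1.00819 >1
  x=-5.376: |R|=1.00597 >1
So |R|<1 on (-5.3333, 0).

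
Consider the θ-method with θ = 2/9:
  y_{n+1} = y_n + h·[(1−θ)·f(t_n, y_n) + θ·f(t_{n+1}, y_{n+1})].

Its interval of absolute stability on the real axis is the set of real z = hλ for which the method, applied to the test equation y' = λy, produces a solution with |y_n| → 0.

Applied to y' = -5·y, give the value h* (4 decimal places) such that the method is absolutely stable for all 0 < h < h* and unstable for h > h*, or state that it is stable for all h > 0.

(-3.6000,0); λ=-5 ⇒ h* = (18/5)/5 = 0.7200.

On y'=λy, z=hλ:
  y_{n+1} = y_n + z·[7/9·y_n + 2/9·y_{n+1}] ⇒ (1 − 2/9z)y_{n+1} = (1 + 7/9z)y_n
  ⇒ R(z) = (1 + 7/9z)/(1 − 2/9z).

Find x<0 with |R(x)|<1.
x=-0.96: |R|=0.2088
R=−1: 1+7/9x = −1+2/9x ⇒ -5/9x=2 ⇒ x=2/(-5/9)=-3.6000
Confirm numerically:
  x=-3.166: |R|=0.85847 <1
  x=-2.963: |R|=0.78661 <1
  x=-2.885: |R|=0.75796 <1
  x=-1.980: |R|=0.37500 <1
  x=-4.110: |R|=1.14808 >1
  x=-3.971: |R|=1.10949 >1
So |R|<1 on (-3.6000, 0).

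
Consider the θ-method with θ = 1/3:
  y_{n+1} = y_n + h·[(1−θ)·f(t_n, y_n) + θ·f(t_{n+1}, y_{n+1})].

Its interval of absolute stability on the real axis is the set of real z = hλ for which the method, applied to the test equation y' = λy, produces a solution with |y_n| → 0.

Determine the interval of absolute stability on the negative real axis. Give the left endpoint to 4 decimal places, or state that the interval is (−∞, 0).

Test eqn y'=λy, z=hλ:
  y_{n+1} = y_n + z·[2/3·y_n + 1/3·y_{n+1}] ⇒ (1 − 1/3z)y_{n+1} = (1 + 2/3z)y_n
  R(z) = (1 + 2/3z)/(1 − 1/3z).

Need |R(x)|<1, x<0.
x=-1.31: |R|=0.0882
R=−1: 1+2/3x = −1+1/3x ⇒ -1/3x=2 ⇒ x=2/(-1/3)=-6.0000
Confirm numerically:
  x=-3.893: |R|=0.69433 <1
  x=-3.007: |R|=0.50175 <1
  x=-2.983: |R|=0.49574 <1
  x=-6.452: |R|=1.04782 >1
  x=-6.432: |R|=1.04580 >1
  x=-6.148: |R|=1.01618 >1
Interval (-6.0000, 0).

z∈(-6.0000,0).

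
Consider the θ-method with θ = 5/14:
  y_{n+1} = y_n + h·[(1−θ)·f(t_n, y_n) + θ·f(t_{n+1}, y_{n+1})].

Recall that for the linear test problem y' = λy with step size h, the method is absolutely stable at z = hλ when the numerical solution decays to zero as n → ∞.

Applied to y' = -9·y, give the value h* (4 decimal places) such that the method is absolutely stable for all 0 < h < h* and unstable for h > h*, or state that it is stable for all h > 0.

Set f=λy, z=hλ:
  y_{n+1} = y_n + z·[9/14·y_n + 5/14·y_{n+1}] ⇒ (1 − 5/14z)y_{n+1} = (1 + 9/14z)y_n
  ⇒ R(z) = (1 + 9/14z)/(1 − 5/14z).

Solve |R(x)|<1 on ℝ⁻.
x=-0.63: |R|=0.4857
R=−1: 1+9/14x = −1+5/14x ⇒ -2/7x=2 ⇒ x=2/(-2/7)=-7.0000
Confirm numerically:
  x=-6.893: |R|=0.99117 <1
  x=-4.912: |R|=0.78340 <1
  x=-3.903: |R|=0.63037 <1
  x=-2.874: |R|=0.41826 <1
  x=-7.594: |R|=1.04572 >1
  x=-7.540: |R|=1.04178 >1
Interval (-7.0000, 0).

(-7.0000,0); λ=-9 ⇒ h* = (7)/9 = 0.7778.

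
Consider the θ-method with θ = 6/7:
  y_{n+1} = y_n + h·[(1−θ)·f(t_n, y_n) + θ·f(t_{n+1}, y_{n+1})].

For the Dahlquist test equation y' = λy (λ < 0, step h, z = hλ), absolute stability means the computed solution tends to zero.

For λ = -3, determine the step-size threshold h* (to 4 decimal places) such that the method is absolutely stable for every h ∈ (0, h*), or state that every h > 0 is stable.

Test eqn y'=λy, z=hλ:
  y_{n+1} = y_n + z·[1/7·y_n + 6/7·y_{n+1}] ⇒ (1 − 6/7z)y_{n+1} = (1 + 1/7z)y_n
  R(z) = (1 + 1/7z)/(1 − 6/7z).

Solve |R(x)|<1 on ℝ⁻.
x=-1.04: |R|=0.4502
x=-2: |R|=0.2632
x=-10: |R|=0.0448
x=-100: |R|=0.1532
θ=6/7≥1/2 ⇒ |1+1/7x|<|1−6/7x| ∀x<0 ⇒ stable on all of ℝ⁻.

unbounded; (−∞, 0). Any h>0 works for λ=-3.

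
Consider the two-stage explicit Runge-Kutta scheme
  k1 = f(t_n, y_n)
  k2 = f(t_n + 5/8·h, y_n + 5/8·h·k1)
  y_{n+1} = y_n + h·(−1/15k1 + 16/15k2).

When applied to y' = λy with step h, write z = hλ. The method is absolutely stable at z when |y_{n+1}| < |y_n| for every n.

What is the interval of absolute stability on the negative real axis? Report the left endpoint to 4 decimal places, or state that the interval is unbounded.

z∈(-1.5000,0).

With y'=λy (z=hλ):
  k1=λy_n ⇒ h·k1=z·y_n;  k2=λ(1+5/8z)y_n ⇒ h·k2=z(1+5/8z)y_n
  y_{n+1}/y_n = 1 − 1/15z + 16/15z(1+5/8z) = 1 + z + 2/3z²
  R(z) = 1 + z + 2/3z².

Boundary: |R(x)|=1, x<0.
x=-1.66: |R|=1.1771
R=1: x+2/3x²=0 ⇒ x=−3/2=-1.5000; min R=1−1/(4·2/3)=0.6250>−1
Confirm numerically:
  x=-1.245: |R|=0.78835 <1
  x=-0.806: |R|=0.62709 <1
  x=-0.722: |R|=0.62552 <1
  x=-0.637: |R|=0.63351 <1
  x=-1.640: |R|=1.15307 >1
  x=-1.613: |R|=1.12151 >1
Interval (-1.5000, 0).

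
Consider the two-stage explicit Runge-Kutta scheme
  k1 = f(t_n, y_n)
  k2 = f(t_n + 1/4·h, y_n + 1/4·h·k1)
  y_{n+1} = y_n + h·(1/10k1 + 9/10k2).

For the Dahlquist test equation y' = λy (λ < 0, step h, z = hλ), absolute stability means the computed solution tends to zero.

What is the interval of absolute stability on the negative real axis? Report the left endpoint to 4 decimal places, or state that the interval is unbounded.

Set f=λy, z=hλ:
  k1=λy_n ⇒ h·k1=z·y_n;  k2=λ(1+1/4z)y_n ⇒ h·k2=z(1+1/4z)y_n
  y_{n+1}/y_n = 1 + 1/10z + 9/10z(1+1/4z) = 1 + z + 9/40z²
  Hence R(z) = 1 + z + 9/40z².

Boundary: |R(x)|=1, x<0.
x=-1.74: |R|=0.0588
R=1: x+9/40x²=0 ⇒ x=−40/9=-4.4444; min R=1−1/(4·9/40)=-0.1111>−1
Confirm numerically:
  x=-3.985: |R|=0.58805 <1
  x=-3.747: |R|=0.41200 <1
  x=-3.391: |R|=0.19625 <1
  x=-2.761: |R|=0.04580 <1
  x=-5.021: |R|=1.65135 >1
  x=-4.617: |R|=1.17926 >1
  x=-4.608: |R|=1.16957 >1
Stable set (-4.4444, 0).

(-4.4444, 0).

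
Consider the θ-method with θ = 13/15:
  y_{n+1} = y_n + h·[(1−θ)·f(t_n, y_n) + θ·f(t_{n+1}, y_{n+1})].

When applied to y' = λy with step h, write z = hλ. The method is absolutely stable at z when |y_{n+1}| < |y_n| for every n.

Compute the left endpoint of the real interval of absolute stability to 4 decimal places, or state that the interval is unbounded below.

unbounded; (−∞, 0).

Set f=λy, z=hλ:
  y_{n+1} = y_n + z·[2/15·y_n + 13/15·y_{n+1}] ⇒ (1 − 13/15z)y_{n+1} = (1 + 2/15z)y_n
  ⇒ R(z) = (1 + 2/15z)/(1 − 13/15z).

Boundary: |R(x)|=1, x<0.
x=-1.37: |R|=0.3737
x=-2: |R|=0.2683
x=-10: |R|=0.0345
x=-100: |R|=0.1407
θ=13/15≥1/2 ⇒ |1+2/15x|<|1−13/15x| ∀x<0 ⇒ stable on all of ℝ⁻.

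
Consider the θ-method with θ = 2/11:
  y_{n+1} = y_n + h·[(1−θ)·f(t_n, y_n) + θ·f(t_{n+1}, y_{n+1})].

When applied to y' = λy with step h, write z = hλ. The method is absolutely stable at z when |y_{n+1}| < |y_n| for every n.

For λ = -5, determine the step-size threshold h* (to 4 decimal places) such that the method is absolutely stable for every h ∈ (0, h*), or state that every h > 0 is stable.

(-3.1429,0); λ=-5 ⇒ h* = (22/7)/5 = 0.6286.

Set f=λy, z=hλ:
  y_{n+1} = y_n + z·[9/11·y_n + 2/11·y_{n+1}] ⇒ (1 − 2/11z)y_{n+1} = (1 + 9/11z)y_n
  so R(z) = (1 + 9/11z)/(1 − 2/11z).

Need |R(x)|<1, x<0.
x=-0.35: |R|=0.6709
R=−1: 1+9/11x = −1+2/11x ⇒ -7/11x=2 ⇒ x=2/(-7/11)=-3.1429
Confirm numerically:
  x=-2.620: |R|=0.77463 <1
  x=-2.500: |R|=0.71875 <1
  x=-2.056: |R|=0.49656 <1
  x=-1.299: |R|=0.05082 <1
  x=-3.589: |R|=1.17180 >1
  x=-3.562: |R|=1.16188 >1
  x=-3.351: |R|=1.08231 >1
So |R|<1 on (-3.1429, 0).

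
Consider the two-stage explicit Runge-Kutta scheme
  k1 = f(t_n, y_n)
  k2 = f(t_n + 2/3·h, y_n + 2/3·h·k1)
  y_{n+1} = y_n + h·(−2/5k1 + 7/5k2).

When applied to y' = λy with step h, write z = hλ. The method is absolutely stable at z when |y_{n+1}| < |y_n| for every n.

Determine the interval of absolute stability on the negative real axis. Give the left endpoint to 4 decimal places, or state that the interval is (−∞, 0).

Test eqn y'=λy, z=hλ:
  k1=λy_n ⇒ h·k1=z·y_n;  k2=λ(1+2/3z)y_n ⇒ h·k2=z(1+2/3z)y_n
  y_{n+1}/y_n = 1 − 2/5z + 7/5z(1+2/3z) = 1 + z + 14/15z²
  ⇒ R(z) = 1 + z + 14/15z².

Solve |R(x)|<1 on ℝ⁻.
x=-0.47: |R|=0.7362
R=1: x+14/15x²=0 ⇒ x=−15/14=-1.0714; min R=1−1/(4·14/15)=0.7321>−1
Confirm numerically:
  x=-1.007: |R|=0.93945 <1
  x=-0.785: |R|=0.79014 <1
  x=-0.464: |R|=0.73694 <1
  x=-1.448: |R|=1.50892 >1
  x=-1.292: |R|=1.26598 >1
  x=-1.138: |R|=1.07071 >1
Interval (-1.0714, 0).

(-1.0714, 0).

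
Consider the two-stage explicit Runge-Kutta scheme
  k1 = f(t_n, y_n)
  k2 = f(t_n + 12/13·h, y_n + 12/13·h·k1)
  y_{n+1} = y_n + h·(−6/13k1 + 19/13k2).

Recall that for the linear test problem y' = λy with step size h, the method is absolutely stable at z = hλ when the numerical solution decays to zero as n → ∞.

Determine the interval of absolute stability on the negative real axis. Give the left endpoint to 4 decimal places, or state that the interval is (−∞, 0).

Set f=λy, z=hλ:
  k1=λy_n ⇒ h·k1=z·y_n;  k2=λ(1+12/13z)y_n ⇒ h·k2=z(1+12/13z)y_n
  y_{n+1}/y_n = 1 − 6/13z + 19/13z(1+12/13z) = 1 + z + 228/169z²
  Hence R(z) = 1 + z + 228/169z².

Boundary: |R(x)|=1, x<0.
x=-0.97: |R|=1.2994
R=1: x+228/169x²=0 ⇒ x=−169/228=-0.7412; min R=1−1/(4·228/169)=0.8147>−1
Confirm numerically:
  x=-0.705: |R|=0.96554 <1
  x=-0.428: |R|=0.81914 <1
  x=-0.326: |R|=0.81738 <1
  x=-0.319: |R|=0.81829 <1
  x=-1.166: |R|=1.66819 >1
  x=-0.922: |R|=1.22486 >1
  x=-0.887: |R|=1.17444 >1
Stable set (-0.7412, 0).

(-0.7412, 0).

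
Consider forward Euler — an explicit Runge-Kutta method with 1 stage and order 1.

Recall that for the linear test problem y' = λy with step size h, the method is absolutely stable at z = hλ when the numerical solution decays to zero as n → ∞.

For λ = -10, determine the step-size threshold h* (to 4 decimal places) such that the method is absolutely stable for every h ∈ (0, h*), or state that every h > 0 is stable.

With y'=λy (z=hλ):
  order 1, 1-stage ⇒ R(z)=1+z
  (e.g. R(-1.59)=-0.59000, |R|=0.59000)

Find x<0 with |R(x)|<1.
x=-1.59: |R|=0.5900
|R(-1.57)|=0.5700 |R(-1.17)|=0.1700 |R(-0.52)|=0.4800
Bisect:
  x_lo=-2.5379 |R|=1.5379  x_hi=-0.3815 |R|=0.6185
  mid=-1.45969 |R|=0.45969 →hi
  mid=-1.99878 |R|=0.99878 →hi
  mid=-2.26833 |R|=1.26833 →lo
  mid=-2.13355 |R|=1.13355 →lo
  mid=-2.06617 |R|=1.06617 →lo
  mid=-2.03247 |R|=1.03247 →lo
  mid=-2.01563 |R|=1.01563 →lo
  ...
  [-2.00010,-1.99997] ⇒ x*=-2.0000
Stable set (-2.0000, 0).

(-2.0000,0); λ=-10 ⇒ h* = 0.2000.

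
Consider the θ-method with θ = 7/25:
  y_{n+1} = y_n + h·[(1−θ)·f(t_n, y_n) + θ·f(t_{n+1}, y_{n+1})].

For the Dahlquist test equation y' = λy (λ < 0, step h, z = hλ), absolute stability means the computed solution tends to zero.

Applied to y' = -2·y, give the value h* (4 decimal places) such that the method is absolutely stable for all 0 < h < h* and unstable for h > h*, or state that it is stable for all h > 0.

(-4.5455,0); λ=-2 ⇒ h* = (50/11)/2 = 2.2727.

Test eqn y'=λy, z=hλ:
  y_{n+1} = y_n + z·[18/25·y_n + 7/25·y_{n+1}] ⇒ (1 − 7/25z)y_{n+1} = (1 + 18/25z)y_n
  R(z) = (1 + 18/25z)/(1 − 7/25z).

Need |R(x)|<1, x<0.
x=-1.03: |R|=0.2006
R=−1: 1+18/25x = −1+7/25x ⇒ -11/25x=2 ⇒ x=2/(-11/25)=-4.5455
Confirm numerically:
  x=-3.956: |R|=0.87695 <1
  x=-2.826: |R|=0.57764 <1
  x=-2.767: |R|=0.55908 <1
  x=-5.003: |R|=1.08385 >1
  x=-4.714: |R|=1.03197 >1
  x=-4.673: |R|=1.02431 >1
So |R|<1 on (-4.5455, 0).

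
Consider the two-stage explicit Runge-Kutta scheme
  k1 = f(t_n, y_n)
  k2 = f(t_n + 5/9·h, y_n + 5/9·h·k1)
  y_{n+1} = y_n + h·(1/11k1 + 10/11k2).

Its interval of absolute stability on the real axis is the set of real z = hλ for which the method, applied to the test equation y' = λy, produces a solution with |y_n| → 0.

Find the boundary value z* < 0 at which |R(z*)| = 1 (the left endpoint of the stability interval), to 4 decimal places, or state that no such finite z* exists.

left endpoint -1.9800.

Test eqn y'=λy, z=hλ:
  k1=λy_n ⇒ h·k1=z·y_n;  k2=λ(1+5/9z)y_n ⇒ h·k2=z(1+5/9z)y_n
  y_{n+1}/y_n = 1 + 1/11z + 10/11z(1+5/9z) = 1 + z + 50/99z²
  Hence R(z) = 1 + z + 50/99z².

Find x<0 with |R(x)|<1.
x=-1.58: |R|=0.6808
R=1: x+50/99x²=0 ⇒ x=−99/50=-1.9800; min R=1−1/(4·50/99)=0.5050>−1
Confirm numerically:
  x=-1.787: |R|=0.82581 <1
  x=-1.730: |R|=0.78157 <1
  x=-1.417: |R|=0.59709 <1
  x=-2.393: |R|=1.49915 >1
  x=-2.307: |R|=1.38100 >1
So |R|<1 on (-1.9800, 0).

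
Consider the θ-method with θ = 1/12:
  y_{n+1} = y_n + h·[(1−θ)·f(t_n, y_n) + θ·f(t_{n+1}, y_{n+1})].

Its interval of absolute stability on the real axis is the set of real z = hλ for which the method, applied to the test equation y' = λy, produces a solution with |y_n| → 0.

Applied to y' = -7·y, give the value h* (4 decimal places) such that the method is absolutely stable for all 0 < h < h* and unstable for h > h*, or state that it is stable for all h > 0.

Test eqn y'=λy, z=hλ:
  y_{n+1} = y_n + z·[11/12·y_n + 1/12·y_{n+1}] ⇒ (1 − 1/12z)y_{n+1} = (1 + 11/12z)y_n
  ⇒ R(z) = (1 + 11/12z)/(1 − 1/12z).

Solve |R(x)|<1 on ℝ⁻.
x=-1.5: |R|=0.3333
R=−1: 1+11/12x = −1+1/12x ⇒ -5/6x=2 ⇒ x=2/(-5/6)=-2.4000
Confirm numerically:
  x=-1.802: |R|=0.56673 <1
  x=-1.274: |R|=0.15173 <1
  x=-1.262: |R|=0.14191 <1
  x=-2.940: |R|=1.36145 >1
  x=-2.717: |R|=1.21540 >1
Interval (-2.4000, 0).

(-2.4000,0); λ=-7 ⇒ h* = (12/5)/7 = 0.3429.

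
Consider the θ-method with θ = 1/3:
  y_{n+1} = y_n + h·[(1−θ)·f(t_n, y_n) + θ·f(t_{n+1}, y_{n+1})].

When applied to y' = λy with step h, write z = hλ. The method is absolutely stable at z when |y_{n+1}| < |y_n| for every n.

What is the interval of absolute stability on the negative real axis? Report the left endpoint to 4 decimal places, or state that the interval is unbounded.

(-6.0000, 0).

With y'=λy (z=hλ):
  y_{n+1} = y_n + z·[2/3·y_n + 1/3·y_{n+1}] ⇒ (1 − 1/3z)y_{n+1} = (1 + 2/3z)y_n
  so R(z) = (1 + 2/3z)/(1 − 1/3z).

Boundary: |R(x)|=1, x<0.
x=-1: |R|=0.2500
R=−1: 1+2/3x = −1+1/3x ⇒ -1/3x=2 ⇒ x=2/(-1/3)=-6.0000
Confirm numerically:
  x=-5.895: |R|=0.98820 <1
  x=-5.844: |R|=0.98236 <1
  x=-3.621: |R|=0.64069 <1
  x=-3.219: |R|=0.55282 <1
  x=-6.430: |R|=1.04560 >1
  x=-6.143: |R|=1.01564 >1
So |R|<1 on (-6.0000, 0).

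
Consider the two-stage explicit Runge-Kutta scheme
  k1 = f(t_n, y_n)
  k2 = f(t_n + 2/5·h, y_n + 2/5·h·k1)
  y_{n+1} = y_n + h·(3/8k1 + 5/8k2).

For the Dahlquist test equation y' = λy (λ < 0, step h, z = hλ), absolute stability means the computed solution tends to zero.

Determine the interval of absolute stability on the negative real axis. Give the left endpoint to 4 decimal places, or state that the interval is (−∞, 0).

Set f=λy, z=hλ:
  k1=λy_n ⇒ h·k1=z·y_n;  k2=λ(1+2/5z)y_n ⇒ h·k2=z(1+2/5z)y_n
  y_{n+1}/y_n = 1 + 3/8z + 5/8z(1+2/5z) = 1 + z + 1/4z²
  Hence R(z) = 1 + z + 1/4z².

Solve |R(x)|<1 on ℝ⁻.
x=-0.31: |R|=0.7140
R=1: x+1/4x²=0 ⇒ x=−4=-4.0000; min R=1−1/(4·1/4)=0.0000>−1
Confirm numerically:
  x=-3.768: |R|=0.78146 <1
  x=-2.712: |R|=0.12674 <1
  x=-1.872: |R|=0.00410 <1
  x=-4.523: |R|=1.59138 >1
  x=-4.219: |R|=1.23099 >1
  x=-4.128: |R|=1.13210 >1
Interval (-4.0000, 0).

z∈(-4.0000,0).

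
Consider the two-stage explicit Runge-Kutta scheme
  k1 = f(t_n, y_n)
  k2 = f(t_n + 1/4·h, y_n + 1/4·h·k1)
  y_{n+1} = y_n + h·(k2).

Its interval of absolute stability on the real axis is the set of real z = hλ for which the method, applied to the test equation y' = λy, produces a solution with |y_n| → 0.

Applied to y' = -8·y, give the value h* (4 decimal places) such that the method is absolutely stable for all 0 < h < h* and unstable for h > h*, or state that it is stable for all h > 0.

(-4.0000,0); λ=-8 ⇒ h* = (4)/8 = 0.5000.

Test eqn y'=λy, z=hλ:
  k1=λy_n ⇒ h·k1=z·y_n;  k2=λ(1+1/4z)y_n ⇒ h·k2=z(1+1/4z)y_n
  y_{n+1}/y_n = 1 + z(1+1/4z) = 1 + z + 1/4z²
  Hence R(z) = 1 + z + 1/4z².

Find x<0 with |R(x)|<1.
x=-0.4: |R|=0.6400
R=1: x+1/4x²=0 ⇒ x=−4=-4.0000; min R=1−1/(4·1/4)=0.0000>−1
Confirm numerically:
  x=-3.641: |R|=0.67322 <1
  x=-3.462: |R|=0.53436 <1
  x=-3.087: |R|=0.29539 <1
  x=-4.316: |R|=1.34096 >1
  x=-4.144: |R|=1.14918 >1
  x=-4.080: |R|=1.08160 >1
So |R|<1 on (-4.0000, 0).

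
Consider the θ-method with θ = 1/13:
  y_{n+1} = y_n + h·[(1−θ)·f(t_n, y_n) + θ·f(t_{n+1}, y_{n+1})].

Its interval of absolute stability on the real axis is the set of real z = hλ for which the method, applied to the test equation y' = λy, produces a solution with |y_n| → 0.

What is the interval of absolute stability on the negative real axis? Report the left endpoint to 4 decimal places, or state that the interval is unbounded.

Set f=λy, z=hλ:
  y_{n+1} = y_n + z·[12/13·y_n + 1/13·y_{n+1}] ⇒ (1 − 1/13z)y_{n+1} = (1 + 12/13z)y_n
  so R(z) = (1 + 12/13z)/(1 − 1/13z).

Solve |R(x)|<1 on ℝ⁻.
x=-1.7: |R|=0.5034
R=−1: 1+12/13x = −1+1/13x ⇒ -11/13x=2 ⇒ x=2/(-11/13)=-2.3636
Confirm numerically:
  x=-2.251: |R|=0.91876 <1
  x=-2.030: |R|=0.75582 <1
  x=-1.281: |R|=0.16609 <1
  x=-2.893: |R|=1.36639 >1
  x=-2.702: |R|=1.23704 >1
  x=-2.455: |R|=1.06503 >1
Interval (-2.3636, 0).

z∈(-2.3636,0).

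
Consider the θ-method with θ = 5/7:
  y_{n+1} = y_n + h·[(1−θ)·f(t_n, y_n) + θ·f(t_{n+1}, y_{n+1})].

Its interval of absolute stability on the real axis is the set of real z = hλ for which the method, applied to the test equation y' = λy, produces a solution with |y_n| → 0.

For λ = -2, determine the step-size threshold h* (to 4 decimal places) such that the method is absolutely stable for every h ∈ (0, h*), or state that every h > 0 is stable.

interval (−∞, 0). Any h>0 works for λ=-2.

Test eqn y'=λy, z=hλ:
  y_{n+1} = y_n + z·[2/7·y_n + 5/7·y_{n+1}] ⇒ (1 − 5/7z)y_{n+1} = (1 + 2/7z)y_n
  ⇒ R(z) = (1 + 2/7z)/(1 − 5/7z).

Solve |R(x)|<1 on ℝ⁻.
x=-0.7: |R|=0.5333
x=-2: |R|=0.1765
x=-10: |R|=0.2281
x=-100: |R|=0.3807
θ=5/7≥1/2 ⇒ |1+2/7x|<|1−5/7x| ∀x<0 ⇒ stable on all of ℝ⁻.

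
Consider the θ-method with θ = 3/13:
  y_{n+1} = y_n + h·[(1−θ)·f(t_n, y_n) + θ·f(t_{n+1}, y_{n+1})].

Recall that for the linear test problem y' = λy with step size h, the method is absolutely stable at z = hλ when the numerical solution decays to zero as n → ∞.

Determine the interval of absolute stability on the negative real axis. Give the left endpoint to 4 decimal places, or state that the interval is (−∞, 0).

(-3.7143, 0).

Test eqn y'=λy, z=hλ:
  y_{n+1} = y_n + z·[10/13·y_n + 3/13·y_{n+1}] ⇒ (1 − 3/13z)y_{n+1} = (1 + 10/13z)y_n
  Hence R(z) = (1 + 10/13z)/(1 − 3/13z).

Solve |R(x)|<1 on ℝ⁻.
x=-0.93: |R|=0.2343
R=−1: 1+10/13x = −1+3/13x ⇒ -7/13x=2 ⇒ x=2/(-7/13)=-3.7143
Confirm numerically:
  x=-3.368: |R|=0.89508 <1
  x=-2.923: |R|=0.74556 <1
  x=-2.605: |R|=0.62695 <1
  x=-2.118: |R|=0.42265 <1
  x=-4.104: |R|=1.10777 >1
  x=-3.941: |R|=1.06393 >1
  x=-3.754: |R|=1.01146 >1
Interval (-3.7143, 0).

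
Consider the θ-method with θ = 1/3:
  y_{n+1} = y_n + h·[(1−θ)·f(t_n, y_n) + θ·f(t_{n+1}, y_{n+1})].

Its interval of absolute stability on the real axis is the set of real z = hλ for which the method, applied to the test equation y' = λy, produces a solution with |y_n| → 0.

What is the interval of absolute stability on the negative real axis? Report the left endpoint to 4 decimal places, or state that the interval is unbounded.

(-6.0000, 0).

Set f=λy, z=hλ:
  y_{n+1} = y_n + z·[2/3·y_n + 1/3·y_{n+1}] ⇒ (1 − 1/3z)y_{n+1} = (1 + 2/3z)y_n
  so R(z) = (1 + 2/3z)/(1 − 1/3z).

Boundary: |R(x)|=1, x<0.
x=-0.95: |R|=0.2785
R=−1: 1+2/3x = −1+1/3x ⇒ -1/3x=2 ⇒ x=2/(-1/3)=-6.0000
Confirm numerically:
  x=-4.623: |R|=0.81936 <1
  x=-4.276: |R|=0.76306 <1
  x=-3.901: |R|=0.69584 <1
  x=-3.640: |R|=0.64458 <1
  x=-6.135: |R|=1.01478 >1
  x=-6.062: |R|=1.00684 >1
Stable set (-6.0000, 0).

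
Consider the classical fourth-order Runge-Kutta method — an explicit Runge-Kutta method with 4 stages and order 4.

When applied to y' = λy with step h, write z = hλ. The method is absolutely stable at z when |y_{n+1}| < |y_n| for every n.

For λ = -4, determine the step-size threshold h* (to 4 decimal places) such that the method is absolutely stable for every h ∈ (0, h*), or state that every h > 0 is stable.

(-2.7853,0); λ=-4 ⇒ h* = 0.6963.

Set f=λy, z=hλ:
  order 4, 4-stage ⇒ R(z)=1+z+z^2/2+z^3/6+z^4/24
  (e.g. R(-1.4)=0.28273, |R|=0.28273)

Need |R(x)|<1, x<0.
x=-1.4: |R|=0.2827
|R(-3.04)|=1.4570 |R(-2.65)|=0.8145 |R(-1.1)|=0.3442
Bisect:
  x_lo=-3.2154 |R|=1.8672  x_hi=-0.3932 |R|=0.6750
  mid=-1.80429 |R|=0.28606 →hi
  mid=-2.50985 |R|=0.65816 →hi
  mid=-2.86263 |R|=1.12300 →lo
  mid=-2.68624 |R|=0.86064 →hi
  mid=-2.77444 |R|=0.98375 →hi
  mid=-2.81853 |R|=1.05128 →lo
  mid=-2.79648 |R|=1.01700 →lo
  mid=-2.78546 |R|=1.00025 →lo
  mid=-2.77995 |R|=0.99197 →hi
  ...
  [-2.78546,-2.78529] ⇒ x*=-2.7853
So |R|<1 on (-2.7853, 0).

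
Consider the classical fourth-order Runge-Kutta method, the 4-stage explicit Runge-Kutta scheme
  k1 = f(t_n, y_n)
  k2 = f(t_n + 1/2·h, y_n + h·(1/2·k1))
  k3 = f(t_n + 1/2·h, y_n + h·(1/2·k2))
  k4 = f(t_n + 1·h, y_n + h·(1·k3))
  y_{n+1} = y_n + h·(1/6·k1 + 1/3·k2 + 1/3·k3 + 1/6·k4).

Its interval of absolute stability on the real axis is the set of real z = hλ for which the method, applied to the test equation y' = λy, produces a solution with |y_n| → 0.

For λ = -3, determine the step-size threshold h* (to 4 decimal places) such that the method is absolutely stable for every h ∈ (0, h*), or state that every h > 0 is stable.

(-2.7853,0); λ=-3 ⇒ h* = 0.9284.

On y'=λy, z=hλ:
  order 4, 4-stage ⇒ R(z)=1+z+z^2/2+z^3/6+z^4/24
  (e.g. R(-0.68)=0.50770, |R|=0.50770)

Solve |R(x)|<1 on ℝ⁻.
x=-0.68: |R|=0.5077
|R(-2.9)|=1.1872 |R(-2.55)|=0.6995 |R(-0.67)|=0.5127
Bisect:
  x_lo=-3.5880 |R|=3.0559  x_hi=-0.0561 |R|=0.9454
  mid=-1.82206 |R|=0.28895 →hi
  mid=-2.70503 |R|=0.88558 →hi
  mid=-3.14652 |R|=1.69594 →lo
  mid=-2.92578 |R|=1.23330 →lo
  mid=-2.81540 |R|=1.04636 →lo
  mid=-2.76022 |R|=0.96285 →hi
  mid=-2.78781 |R|=1.00380 →lo
  mid=-2.77402 |R|=0.98313 →hi
  ...
  [-2.78544,-2.78522] ⇒ x*=-2.7853
Stable set (-2.7853, 0).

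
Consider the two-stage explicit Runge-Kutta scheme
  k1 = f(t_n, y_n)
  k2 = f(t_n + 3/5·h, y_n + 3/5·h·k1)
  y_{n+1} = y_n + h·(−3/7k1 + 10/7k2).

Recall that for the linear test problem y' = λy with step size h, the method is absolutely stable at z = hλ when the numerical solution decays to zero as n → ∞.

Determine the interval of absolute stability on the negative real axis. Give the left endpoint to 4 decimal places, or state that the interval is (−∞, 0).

z∈(-1.1667,0).

On y'=λy, z=hλ:
  k1=λy_n ⇒ h·k1=z·y_n;  k2=λ(1+3/5z)y_n ⇒ h·k2=z(1+3/5z)y_n
  y_{n+1}/y_n = 1 − 3/7z + 10/7z(1+3/5z) = 1 + z + 6/7z²
  R(z) = 1 + z + 6/7z².

Boundary: |R(x)|=1, x<0.
x=-1.35: |R|=1.2121
R=1: x+6/7x²=0 ⇒ x=−7/6=-1.1667; min R=1−1/(4·6/7)=0.7083>−1
Confirm numerically:
  x=-1.103: |R|=0.93981 <1
  x=-0.955: |R|=0.82674 <1
  x=-0.851: |R|=0.76974 <1
  x=-0.532: |R|=0.71059 <1
  x=-1.584: |R|=1.56662 >1
  x=-1.366: |R|=1.23339 >1
Interval (-1.1667, 0).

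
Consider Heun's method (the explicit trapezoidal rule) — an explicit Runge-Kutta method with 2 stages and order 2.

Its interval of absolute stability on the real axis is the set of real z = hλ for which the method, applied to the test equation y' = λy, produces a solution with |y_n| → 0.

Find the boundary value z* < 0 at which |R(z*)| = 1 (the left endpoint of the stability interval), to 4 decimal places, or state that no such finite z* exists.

Set f=λy, z=hλ:
  order 2, 2-stage ⇒ R(z)=1+z+z^2/2
  (e.g. R(-1.3)=0.54500, |R|=0.54500)

Solve |R(x)|<1 on ℝ⁻.
x=-1.3: |R|=0.5450
|R(-2.2)|=1.2200 |R(-1.97)|=0.9704 |R(-0.56)|=0.5968
Bisect:
  x_lo=-2.8124 |R|=2.1423  x_hi=-0.3870 |R|=0.6879
  mid=-1.59966 |R|=0.67980 →hi
  mid=-2.20601 |R|=1.22723 →lo
  mid=-1.90284 |R|=0.90756 →hi
  mid=-2.05443 |R|=1.05591 →lo
  mid=-1.97863 |R|=0.97886 →hi
  mid=-2.01653 |R|=1.01666 →lo
  mid=-1.99758 |R|=0.99758 →hi
  mid=-2.00705 |R|=1.00708 →lo
  mid=-2.00232 |R|=1.00232 →lo
  mid=-1.99995 |R|=0.99995 →hi
  ...
  [-2.00010,-1.99995] ⇒ x*=-2.0000
So |R|<1 on (-2.0000, 0).

left endpoint -2.0000.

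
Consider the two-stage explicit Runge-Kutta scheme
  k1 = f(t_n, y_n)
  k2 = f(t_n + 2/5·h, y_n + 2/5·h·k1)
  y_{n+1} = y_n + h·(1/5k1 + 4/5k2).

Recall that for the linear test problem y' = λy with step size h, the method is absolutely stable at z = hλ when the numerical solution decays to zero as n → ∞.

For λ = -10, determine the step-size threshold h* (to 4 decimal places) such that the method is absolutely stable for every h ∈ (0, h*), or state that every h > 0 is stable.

Set f=λy, z=hλ:
  k1=λy_n ⇒ h·k1=z·y_n;  k2=λ(1+2/5z)y_n ⇒ h·k2=z(1+2/5z)y_n
  y_{n+1}/y_n = 1 + 1/5z + 4/5z(1+2/5z) = 1 + z + 8/25z²
  R(z) = 1 + z + 8/25z².

Boundary: |R(x)|=1, x<0.
x=-1.66: |R|=0.2218
R=1: x+8/25x²=0 ⇒ x=−25/8=-3.1250; min R=1−1/(4·8/25)=0.2188>−1
Confirm numerically:
  x=-3.085: |R|=0.96051 <1
  x=-2.443: |R|=0.46684 <1
  x=-1.992: |R|=0.27778 <1
  x=-3.256: |R|=1.13649 >1
  x=-3.189: |R|=1.06531 >1
Interval (-3.1250, 0).

(-3.1250,0); λ=-10 ⇒ h* = (25/8)/10 = 0.3125.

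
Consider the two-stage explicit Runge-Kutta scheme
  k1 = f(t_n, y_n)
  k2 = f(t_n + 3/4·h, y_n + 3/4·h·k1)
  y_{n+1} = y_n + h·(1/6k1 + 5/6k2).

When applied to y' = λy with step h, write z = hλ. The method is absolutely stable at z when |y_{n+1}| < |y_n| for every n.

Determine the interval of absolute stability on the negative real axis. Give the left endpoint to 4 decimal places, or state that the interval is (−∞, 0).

Test eqn y'=λy, z=hλ:
  k1=λy_n ⇒ h·k1=z·y_n;  k2=λ(1+3/4z)y_n ⇒ h·k2=z(1+3/4z)y_n
  y_{n+1}/y_n = 1 + 1/6z + 5/6z(1+3/4z) = 1 + z + 5/8z²
  so R(z) = 1 + z + 5/8z².

Find x<0 with |R(x)|<1.
x=-0.59: |R|=0.6276
R=1: x+5/8x²=0 ⇒ x=−8/5=-1.6000; min R=1−1/(4·5/8)=0.6000>−1
Confirm numerically:
  x=-1.503: |R|=0.90888 <1
  x=-1.373: |R|=0.80521 <1
  x=-1.030: |R|=0.63306 <1
  x=-0.902: |R|=0.60650 <1
  x=-1.766: |R|=1.18322 >1
  x=-1.651: |R|=1.05263 >1
Stable set (-1.6000, 0).

(-1.6000, 0).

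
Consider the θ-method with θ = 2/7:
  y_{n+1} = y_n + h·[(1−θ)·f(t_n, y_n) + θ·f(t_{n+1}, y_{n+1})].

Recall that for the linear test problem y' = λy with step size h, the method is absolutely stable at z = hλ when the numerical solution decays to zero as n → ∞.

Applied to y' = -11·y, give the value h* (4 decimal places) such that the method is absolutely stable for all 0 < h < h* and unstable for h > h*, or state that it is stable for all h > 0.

(-4.6667,0); λ=-11 ⇒ h* = (14/3)/11 = 0.4242.

On y'=λy, z=hλ:
  y_{n+1} = y_n + z·[5/7·y_n + 2/7·y_{n+1}] ⇒ (1 − 2/7z)y_{n+1} = (1 + 5/7z)y_n
  Hence R(z) = (1 + 5/7z)/(1 − 2/7z).

Solve |R(x)|<1 on ℝ⁻.
x=-0.39: |R|=0.6491
R=−1: 1+5/7x = −1+2/7x ⇒ -3/7x=2 ⇒ x=2/(-3/7)=-4.6667
Confirm numerically:
  x=-4.554: |R|=0.97902 <1
  x=-3.060: |R|=0.63262 <1
  x=-2.431: |R|=0.43458 <1
  x=-1.948: |R|=0.25147 <1
  x=-4.983: |R|=1.05594 >1
  x=-4.785: |R|=1.02142 >1
  x=-4.752: |R|=1.01551 >1
Stable set (-4.6667, 0).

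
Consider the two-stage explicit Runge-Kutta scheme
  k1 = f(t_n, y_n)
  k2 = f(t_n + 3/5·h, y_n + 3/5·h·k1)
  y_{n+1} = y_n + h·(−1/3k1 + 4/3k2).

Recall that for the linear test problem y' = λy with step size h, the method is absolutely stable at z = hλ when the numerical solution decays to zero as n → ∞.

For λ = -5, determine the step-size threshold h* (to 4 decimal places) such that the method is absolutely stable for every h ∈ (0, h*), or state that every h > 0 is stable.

(-1.2500,0); λ=-5 ⇒ h* = (5/4)/5 = 0.2500.

Test eqn y'=λy, z=hλ:
  k1=λy_n ⇒ h·k1=z·y_n;  k2=λ(1+3/5z)y_n ⇒ h·k2=z(1+3/5z)y_n
  y_{n+1}/y_n = 1 − 1/3z + 4/3z(1+3/5z) = 1 + z + 4/5z²
  so R(z) = 1 + z + 4/5z².

Solve |R(x)|<1 on ℝ⁻.
x=-1.32: |R|=1.0739
R=1: x+4/5x²=0 ⇒ x=−5/4=-1.2500; min R=1−1/(4·4/5)=0.6875>−1
Confirm numerically:
  x=-0.772: |R|=0.70479 <1
  x=-0.672: |R|=0.68927 <1
  x=-0.602: |R|=0.68792 <1
  x=-1.716: |R|=1.63972 >1
  x=-1.656: |R|=1.53787 >1
  x=-1.284: |R|=1.03492 >1
Interval (-1.2500, 0).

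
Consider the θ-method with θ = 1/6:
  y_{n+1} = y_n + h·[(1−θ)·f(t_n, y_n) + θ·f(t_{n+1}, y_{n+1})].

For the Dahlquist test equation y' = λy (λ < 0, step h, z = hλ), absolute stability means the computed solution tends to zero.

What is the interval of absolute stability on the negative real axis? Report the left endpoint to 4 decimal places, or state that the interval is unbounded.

With y'=λy (z=hλ):
  y_{n+1} = y_n + z·[5/6·y_n + 1/6·y_{n+1}] ⇒ (1 − 1/6z)y_{n+1} = (1 + 5/6z)y_n
  R(z) = (1 + 5/6z)/(1 − 1/6z).

Find x<0 with |R(x)|<1.
x=-1.75: |R|=0.3548
R=−1: 1+5/6x = −1+1/6x ⇒ -2/3x=2 ⇒ x=2/(-2/3)=-3.0000
Confirm numerically:
  x=-2.719: |R|=0.87109 <1
  x=-2.090: |R|=0.55006 <1
  x=-1.909: |R|=0.44822 <1
  x=-3.530: |R|=1.22246 >1
  x=-3.204: |R|=1.08866 >1
Interval (-3.0000, 0).

z∈(-3.0000,0).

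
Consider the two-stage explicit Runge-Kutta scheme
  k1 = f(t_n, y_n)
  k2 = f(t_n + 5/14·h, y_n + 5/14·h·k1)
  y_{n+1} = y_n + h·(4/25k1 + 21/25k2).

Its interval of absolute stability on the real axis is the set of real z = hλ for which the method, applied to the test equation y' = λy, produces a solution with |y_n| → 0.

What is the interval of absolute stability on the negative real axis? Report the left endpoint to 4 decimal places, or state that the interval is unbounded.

Test eqn y'=λy, z=hλ:
  k1=λy_n ⇒ h·k1=z·y_n;  k2=λ(1+5/14z)y_n ⇒ h·k2=z(1+5/14z)y_n
  y_{n+1}/y_n = 1 + 4/25z + 21/25z(1+5/14z) = 1 + z + 3/10z²
  ⇒ R(z) = 1 + z + 3/10z².

Boundary: |R(x)|=1, x<0.
x=-1.6: |R|=0.1680
R=1: x+3/10x²=0 ⇒ x=−10/3=-3.3333; min R=1−1/(4·3/10)=0.1667>−1
Confirm numerically:
  x=-2.775: |R|=0.53519 <1
  x=-2.524: |R|=0.38717 <1
  x=-1.981: |R|=0.19631 <1
  x=-1.819: |R|=0.17363 <1
  x=-3.851: |R|=1.59806 >1
  x=-3.455: |R|=1.12611 >1
Interval (-3.3333, 0).

(-3.3333, 0).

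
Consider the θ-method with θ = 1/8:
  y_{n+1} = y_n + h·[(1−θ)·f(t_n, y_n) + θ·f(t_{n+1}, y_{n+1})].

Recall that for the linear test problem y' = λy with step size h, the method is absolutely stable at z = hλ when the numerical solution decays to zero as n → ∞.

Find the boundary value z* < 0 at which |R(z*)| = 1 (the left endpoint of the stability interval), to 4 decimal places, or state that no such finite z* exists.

z* = -2.6667.

On y'=λy, z=hλ:
  y_{n+1} = y_n + z·[7/8·y_n + 1/8·y_{n+1}] ⇒ (1 − 1/8z)y_{n+1} = (1 + 7/8z)y_n
  so R(z) = (1 + 7/8z)/(1 − 1/8z).

Find x<0 with |R(x)|<1.
x=-0.86: |R|=0.2235
R=−1: 1+7/8x = −1+1/8x ⇒ -3/4x=2 ⇒ x=2/(-3/4)=-2.6667
Confirm numerically:
  x=-2.322: |R|=0.79965 <1
  x=-2.297: |R|=0.78460 <1
  x=-1.967: |R|=0.57881 <1
  x=-1.471: |R|=0.24253 <1
  x=-3.063: |R|=1.21495 >1
  x=-2.811: |R|=1.08010 >1
So |R|<1 on (-2.6667, 0).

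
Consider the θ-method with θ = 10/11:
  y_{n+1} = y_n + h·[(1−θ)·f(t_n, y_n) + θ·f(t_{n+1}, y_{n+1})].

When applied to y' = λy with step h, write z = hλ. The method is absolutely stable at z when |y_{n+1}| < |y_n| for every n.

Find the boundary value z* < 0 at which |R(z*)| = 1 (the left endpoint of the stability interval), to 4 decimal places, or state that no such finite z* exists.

(−∞, 0) — no finite endpoint.

With y'=λy (z=hλ):
  y_{n+1} = y_n + z·[1/11·y_n + 10/11·y_{n+1}] ⇒ (1 − 10/11z)y_{n+1} = (1 + 1/11z)y_n
  R(z) = (1 + 1/11z)/(1 − 10/11z).

Need |R(x)|<1, x<0.
x=-0.68: |R|=0.5798
x=-2: |R|=0.2903
x=-10: |R|=0.0090
x=-100: |R|=0.0880
θ=10/11≥1/2 ⇒ |1+1/11x|<|1−10/11x| ∀x<0 ⇒ unbounded interval.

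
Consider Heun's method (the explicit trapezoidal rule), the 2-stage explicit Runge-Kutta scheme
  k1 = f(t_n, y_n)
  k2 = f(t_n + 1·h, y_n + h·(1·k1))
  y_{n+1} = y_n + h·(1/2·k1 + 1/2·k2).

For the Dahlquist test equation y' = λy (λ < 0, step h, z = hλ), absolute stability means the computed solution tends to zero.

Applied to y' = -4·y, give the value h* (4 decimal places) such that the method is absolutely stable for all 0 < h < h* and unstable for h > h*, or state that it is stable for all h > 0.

On y'=λy, z=hλ:
  order 2, 2-stage ⇒ R(z)=1+z+z^2/2
  (e.g. R(-0.39)=0.68605, |R|=0.68605)

Solve |R(x)|<1 on ℝ⁻.
x=-0.39: |R|=0.6861
|R(-1.77)|=0.7964 |R(-1.54)|=0.6458
Bisect:
  x_lo=-2.5823 |R|=1.7518  x_hi=-0.1620 |R|=0.8511
  mid=-1.37216 |R|=0.56925 →hi
  mid=-1.97723 |R|=0.97749 →hi
  mid=-2.27976 |R|=1.31889 →lo
  mid=-2.12849 |R|=1.13675 →lo
  mid=-2.05286 |R|=1.05426 →lo
  mid=-2.01504 |R|=1.01516 →lo
  mid=-1.99614 |R|=0.99614 →hi
  mid=-2.00559 |R|=1.00561 →lo
  ...
  [-2.00012,-1.99998] ⇒ x*=-2.0000
So |R|<1 on (-2.0000, 0).

(-2.0000,0); λ=-4 ⇒ h* = 0.5000.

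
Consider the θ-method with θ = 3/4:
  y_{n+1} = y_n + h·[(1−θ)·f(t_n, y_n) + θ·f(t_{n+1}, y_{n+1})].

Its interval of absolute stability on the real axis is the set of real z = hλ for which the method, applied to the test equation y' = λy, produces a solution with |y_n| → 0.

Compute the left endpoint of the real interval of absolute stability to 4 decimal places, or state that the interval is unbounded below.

With y'=λy (z=hλ):
  y_{n+1} = y_n + z·[1/4·y_n + 3/4·y_{n+1}] ⇒ (1 − 3/4z)y_{n+1} = (1 + 1/4z)y_n
  so R(z) = (1 + 1/4z)/(1 − 3/4z).

Solve |R(x)|<1 on ℝ⁻.
x=-1.5: |R|=0.2941
x=-2: |R|=0.2000
x=-10: |R|=0.1765
x=-100: |R|=0.3158
θ=3/4≥1/2 ⇒ |1+1/4x|<|1−3/4x| ∀x<0 ⇒ interval (−∞,0).

unbounded; (−∞, 0).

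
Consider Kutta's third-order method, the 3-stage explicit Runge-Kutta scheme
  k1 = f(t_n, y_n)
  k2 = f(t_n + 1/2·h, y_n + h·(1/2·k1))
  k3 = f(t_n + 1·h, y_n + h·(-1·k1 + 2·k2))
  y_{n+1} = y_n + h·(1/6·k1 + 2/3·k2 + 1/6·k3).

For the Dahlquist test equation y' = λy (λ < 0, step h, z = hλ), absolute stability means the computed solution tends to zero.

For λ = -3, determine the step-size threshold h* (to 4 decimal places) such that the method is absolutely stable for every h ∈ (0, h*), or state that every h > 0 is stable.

Set f=λy, z=hλ:
  order 3, 3-stage ⇒ R(z)=1+z+z^2/2+z^3/6
  (e.g. R(-1.53)=0.04352, |R|=0.04352)

Need |R(x)|<1, x<0.
x=-1.53: |R|=0.0435
|R(-2.87)|=1.6915 |R(-2.04)|=0.3741 |R(-1.65)|=0.0374
Bisect:
  x_lo=-3.0516 |R|=2.1317  x_hi=-0.1681 |R|=0.8453
  mid=-1.60982 |R|=0.00937 →hi
  mid=-2.33070 |R|=0.72475 →hi
  mid=-2.69115 |R|=1.31835 →lo
  mid=-2.51093 |R|=0.99701 →hi
  mid=-2.60104 |R|=1.15118 →lo
  mid=-2.55598 |R|=1.07252 →lo
  mid=-2.53345 |R|=1.03437 →lo
  ...
  [-2.51286,-2.51269] ⇒ x*=-2.5127
Stable set (-2.5127, 0).

(-2.5127,0); λ=-3 ⇒ h* = 0.8376.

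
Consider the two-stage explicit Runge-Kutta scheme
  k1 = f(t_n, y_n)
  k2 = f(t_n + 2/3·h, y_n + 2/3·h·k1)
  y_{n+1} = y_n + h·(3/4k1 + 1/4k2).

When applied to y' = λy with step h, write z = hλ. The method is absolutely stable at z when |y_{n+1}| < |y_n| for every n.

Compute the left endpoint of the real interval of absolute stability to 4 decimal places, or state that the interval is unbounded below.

left endpoint -6.0000.

On y'=λy, z=hλ:
  k1=λy_n ⇒ h·k1=z·y_n;  k2=λ(1+2/3z)y_n ⇒ h·k2=z(1+2/3z)y_n
  y_{n+1}/y_n = 1 + 3/4z + 1/4z(1+2/3z) = 1 + z + 1/6z²
  so R(z) = 1 + z + 1/6z².

Need |R(x)|<1, x<0.
x=-0.95: |R|=0.2004
R=1: x+1/6x²=0 ⇒ x=−6=-6.0000; min R=1−1/(4·1/6)=-0.5000>−1
Confirm numerically:
  x=-4.785: |R|=0.03104 <1
  x=-3.914: |R|=0.36077 <1
  x=-2.833: |R|=0.49535 <1
  x=-2.511: |R|=0.46015 <1
  x=-6.558: |R|=1.60989 >1
  x=-6.417: |R|=1.44598 >1
Stable set (-6.0000, 0).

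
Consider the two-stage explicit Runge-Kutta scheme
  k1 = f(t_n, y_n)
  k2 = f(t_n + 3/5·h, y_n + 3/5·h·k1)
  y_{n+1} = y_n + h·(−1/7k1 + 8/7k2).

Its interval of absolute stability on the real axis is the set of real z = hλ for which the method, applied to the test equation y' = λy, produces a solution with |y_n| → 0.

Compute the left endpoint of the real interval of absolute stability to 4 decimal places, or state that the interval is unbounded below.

z* = -1.4583.

Set f=λy, z=hλ:
  k1=λy_n ⇒ h·k1=z·y_n;  k2=λ(1+3/5z)y_n ⇒ h·k2=z(1+3/5z)y_n
  y_{n+1}/y_n = 1 − 1/7z + 8/7z(1+3/5z) = 1 + z + 24/35z²
  R(z) = 1 + z + 24/35z².

Need |R(x)|<1, x<0.
x=-0.87: |R|=0.6490
R=1: x+24/35x²=0 ⇒ x=−35/24=-1.4583; min R=1−1/(4·24/35)=0.6354>−1
Confirm numerically:
  x=-1.101: |R|=0.73022 <1
  x=-0.965: |R|=0.67355 <1
  x=-0.641: |R|=0.64075 <1
  x=-1.957: |R|=1.66918 >1
  x=-1.946: |R|=1.65074 >1
  x=-1.874: |R|=1.53414 >1
Stable set (-1.4583, 0).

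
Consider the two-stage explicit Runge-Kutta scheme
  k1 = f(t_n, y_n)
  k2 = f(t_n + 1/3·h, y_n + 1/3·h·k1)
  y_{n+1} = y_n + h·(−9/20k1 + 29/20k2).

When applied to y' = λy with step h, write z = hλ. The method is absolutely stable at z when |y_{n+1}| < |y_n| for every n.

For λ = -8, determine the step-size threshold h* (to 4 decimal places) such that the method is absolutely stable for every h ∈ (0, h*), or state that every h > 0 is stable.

(-2.0690,0); λ=-8 ⇒ h* = (60/29)/8 = 0.2586.

With y'=λy (z=hλ):
  k1=λy_n ⇒ h·k1=z·y_n;  k2=λ(1+1/3z)y_n ⇒ h·k2=z(1+1/3z)y_n
  y_{n+1}/y_n = 1 − 9/20z + 29/20z(1+1/3z) = 1 + z + 29/60z²
  Hence R(z) = 1 + z + 29/60z².

Find x<0 with |R(x)|<1.
x=-1.48: |R|=0.5787
R=1: x+29/60x²=0 ⇒ x=−60/29=-2.0690; min R=1−1/(4·29/60)=0.4828>−1
Confirm numerically:
  x=-1.838: |R|=0.79482 <1
  x=-1.532: |R|=0.60239 <1
  x=-1.510: |R|=0.59205 <1
  x=-2.595: |R|=1.65978 >1
  x=-2.558: |R|=1.60463 >1
  x=-2.359: |R|=1.33069 >1
So |R|<1 on (-2.0690, 0).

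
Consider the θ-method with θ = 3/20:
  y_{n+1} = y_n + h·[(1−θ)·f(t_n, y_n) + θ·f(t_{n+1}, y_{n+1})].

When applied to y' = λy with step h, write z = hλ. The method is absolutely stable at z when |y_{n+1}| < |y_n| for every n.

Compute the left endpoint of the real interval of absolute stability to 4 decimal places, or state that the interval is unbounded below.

Set f=λy, z=hλ:
  y_{n+1} = y_n + z·[17/20·y_n + 3/20·y_{n+1}] ⇒ (1 − 3/20z)y_{n+1} = (1 + 17/20z)y_n
  so R(z) = (1 + 17/20z)/(1 − 3/20z).

Need |R(x)|<1, x<0.
x=-1.12: |R|=0.0411
R=−1: 1+17/20x = −1+3/20x ⇒ -7/10x=2 ⇒ x=2/(-7/10)=-2.8571
Confirm numerically:
  x=-2.323: |R|=0.72272 <1
  x=-2.250: |R|=0.68224 <1
  x=-1.844: |R|=0.44446 <1
  x=-3.427: |R|=1.26347 >1
  x=-3.313: |R|=1.21317 >1
  x=-3.218: |R|=1.17036 >1
Interval (-2.8571, 0).

z* = -2.8571.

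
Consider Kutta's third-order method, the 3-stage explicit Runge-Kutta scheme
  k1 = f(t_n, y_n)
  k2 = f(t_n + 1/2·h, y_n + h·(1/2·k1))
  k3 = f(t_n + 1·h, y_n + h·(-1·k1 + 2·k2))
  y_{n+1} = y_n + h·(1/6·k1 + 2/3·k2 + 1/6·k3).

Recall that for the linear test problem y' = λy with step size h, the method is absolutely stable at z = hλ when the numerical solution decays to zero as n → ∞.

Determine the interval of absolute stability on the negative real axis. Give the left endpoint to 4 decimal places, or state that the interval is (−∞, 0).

z∈(-2.5127,0).

On y'=λy, z=hλ:
  order 3, 3-stage ⇒ R(z)=1+z+z^2/2+z^3/6
  (e.g. R(-0.37)=0.69001, |R|=0.69001)

Need |R(x)|<1, x<0.
x=-0.37: |R|=0.6900
|R(-2.43)|=0.8690 |R(-1.5)|=0.0625 |R(-1.12)|=0.2730
Bisect:
  x_lo=-3.3037 |R|=2.8563  x_hi=-0.2047 |R|=0.8148
  mid=-1.75420 |R|=0.11527 →hi
  mid=-2.52897 |R|=1.02688 →lo
  mid=-2.14159 |R|=0.48542 →hi
  mid=-2.33528 |R|=0.73110 →hi
  mid=-2.43213 |R|=0.87228 →hi
  mid=-2.48055 |R|=0.94784 →hi
  mid=-2.50476 |R|=0.98692 →hi
  mid=-2.51687 |R|=1.00679 →lo
  ...
  [-2.51289,-2.51271] ⇒ x*=-2.5127
Interval (-2.5127, 0).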